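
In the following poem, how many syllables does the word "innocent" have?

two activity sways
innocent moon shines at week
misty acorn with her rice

3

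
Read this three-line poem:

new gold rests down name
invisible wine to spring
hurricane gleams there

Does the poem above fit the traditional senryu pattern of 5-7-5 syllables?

Line 1: new(1) + gold(1) + rests(1) + down(1) + name(1) = 5 ✓
Line 2: invisible(4) + wine(1) + to(1) + spring(1) = 7 ✓
Line 3: hurricane(3) + gleams(1) + there(1) = 5 ✓

Yes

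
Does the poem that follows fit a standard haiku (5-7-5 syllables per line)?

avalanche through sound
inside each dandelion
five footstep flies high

Line 1: "avalanche through sound": 3+1+1 = 5 ✓
Line 2: "inside each dandelion": 2+1+4 = 7 ✓
Line 3: "five footstep flies high": 1+2+1+1 = 5 ✓

Yes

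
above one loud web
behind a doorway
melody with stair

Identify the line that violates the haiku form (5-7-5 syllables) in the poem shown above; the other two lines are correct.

Line 2

Line 1: above(2) + one(1) + loud(1) + web(1) = 5 ✓
Line 2: behind(2) + a(1) + doorway(2) = 5 (expected 7)
Line 3: melody(3) + with(1) + stair(1) = 5 ✓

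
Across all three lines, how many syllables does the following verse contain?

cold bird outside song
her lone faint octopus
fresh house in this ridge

16

Line 1: cold (1), bird (1), outside (2), song (1) → 5
Line 2: her (1), lone (1), faint (1), octopus (3) → 6
Line 3: fresh (1), house (1), in (1), this (1), ridge (1) → 5
Total: 5 + 6 + 5 = 16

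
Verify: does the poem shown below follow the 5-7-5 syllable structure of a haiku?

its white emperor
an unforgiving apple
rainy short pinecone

Yes

Line 1: its(1) + white(1) + emperor(3) = 5 ✓
Line 2: an(1) + unforgiving(4) + apple(2) = 7 ✓
Line 3: rainy(2) + short(1) + pinecone(2) = 5 ✓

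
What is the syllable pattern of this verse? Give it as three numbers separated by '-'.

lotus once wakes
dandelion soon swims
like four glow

4-6-3

Line 1: "lotus once wakes": 2+1+1 = 4
Line 2: "dandelion soon swims": 4+1+1 = 6
Line 3: "like four glow": 1+1+1 = 3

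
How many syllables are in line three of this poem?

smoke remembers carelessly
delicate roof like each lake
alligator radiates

Line three: alligator (4), radiates (3) → 7

7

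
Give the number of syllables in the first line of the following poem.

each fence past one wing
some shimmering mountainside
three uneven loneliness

5

The first line: "each fence past one wing": 1+1+1+1+1 = 5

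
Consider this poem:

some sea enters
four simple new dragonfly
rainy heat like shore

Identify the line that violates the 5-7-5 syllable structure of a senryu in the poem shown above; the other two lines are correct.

The first line

Line 1: some(1) + sea(1) + enters(2) = 4 (expected 5)
Line 2: four(1) + simple(2) + new(1) + dragonfly(3) = 7 ✓
Line 3: rainy(2) + heat(1) + like(1) + shore(1) = 5 ✓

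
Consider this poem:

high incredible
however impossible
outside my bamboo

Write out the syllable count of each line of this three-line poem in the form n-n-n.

Line 1: high (1), incredible (4) → 5
Line 2: however (3), impossible (4) → 7
Line 3: outside (2), my (1), bamboo (2) → 5

5-7-5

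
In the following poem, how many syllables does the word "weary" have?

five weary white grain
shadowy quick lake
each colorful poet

2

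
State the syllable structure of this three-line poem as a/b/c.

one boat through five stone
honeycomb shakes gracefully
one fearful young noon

Line 1: "one boat through five stone": 1+1+1+1+1 = 5
Line 2: "honeycomb shakes gracefully": 3+1+3 = 7
Line 3: "one fearful young noon": 1+2+1+1 = 5

5/7/5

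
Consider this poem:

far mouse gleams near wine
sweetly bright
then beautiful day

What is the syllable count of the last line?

The last line: then(1) + beautiful(3) + day(1) = 5

5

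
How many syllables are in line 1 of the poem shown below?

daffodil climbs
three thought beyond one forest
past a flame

4

Line 1: daffodil(3) + climbs(1) = 4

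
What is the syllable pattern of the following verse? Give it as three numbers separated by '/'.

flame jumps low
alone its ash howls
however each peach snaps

Line 1: flame (1), jumps (1), low (1) → 3
Line 2: alone (2), its (1), ash (1), howls (1) → 5
Line 3: however (3), each (1), peach (1), snaps (1) → 6

3/5/6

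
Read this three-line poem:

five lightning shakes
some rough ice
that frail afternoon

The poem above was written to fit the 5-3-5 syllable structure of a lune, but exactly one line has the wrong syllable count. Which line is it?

Line 1: five(1) + lightning(2) + shakes(1) = 4 (expected 5)
Line 2: some(1) + rough(1) + ice(1) = 3 ✓
Line 3: that(1) + frail(1) + afternoon(3) = 5 ✓

Line 1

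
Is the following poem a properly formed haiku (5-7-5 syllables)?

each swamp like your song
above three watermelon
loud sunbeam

No

Line 1: each (1), swamp (1), like (1), your (1), song (1) → 5 ✓
Line 2: above (2), three (1), watermelon (4) → 7 ✓
Line 3: loud (1), sunbeam (2) → 3 (expected 5)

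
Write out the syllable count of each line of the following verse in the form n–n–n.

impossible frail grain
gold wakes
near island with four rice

Line 1: impossible(4) + frail(1) + grain(1) = 6
Line 2: gold(1) + wakes(1) = 2
Line 3: near(1) + island(2) + with(1) + four(1) + rice(1) = 6

6–2–6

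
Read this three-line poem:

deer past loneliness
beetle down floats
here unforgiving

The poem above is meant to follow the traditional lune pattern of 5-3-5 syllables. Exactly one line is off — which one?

Line 1: deer(1) + past(1) + loneliness(3) = 5 ✓
Line 2: beetle(2) + down(1) + floats(1) = 4 (expected 3)
Line 3: here(1) + unforgiving(4) = 5 ✓

Line 2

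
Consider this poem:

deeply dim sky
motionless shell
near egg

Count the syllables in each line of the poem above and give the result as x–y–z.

Line 1: "deeply dim sky": 2+1+1 = 4
Line 2: "motionless shell": 3+1 = 4
Line 3: "near egg": 1+1 = 2

4–4–2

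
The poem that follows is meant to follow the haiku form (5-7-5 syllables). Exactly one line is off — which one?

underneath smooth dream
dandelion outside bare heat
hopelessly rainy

Line 1: underneath (3), smooth (1), dream (1) → 5 ✓
Line 2: dandelion (4), outside (2), bare (1), heat (1) → 8 (expected 7)
Line 3: hopelessly (3), rainy (2) → 5 ✓

Line 2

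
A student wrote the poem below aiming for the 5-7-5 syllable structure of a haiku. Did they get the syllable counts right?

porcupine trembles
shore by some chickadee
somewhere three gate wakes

Line 1: porcupine (3), trembles (2) → 5 ✓
Line 2: shore (1), by (1), some (1), chickadee (3) → 6 (expected 7)
Line 3: somewhere (2), three (1), gate (1), wakes (1) → 5 ✓

No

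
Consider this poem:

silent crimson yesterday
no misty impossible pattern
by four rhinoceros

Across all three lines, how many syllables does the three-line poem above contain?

22

Line 1: "silent crimson yesterday": 2+2+3 = 7
Line 2: "no misty impossible pattern": 1+2+4+2 = 9
Line 3: "by four rhinoceros": 1+1+4 = 6
Total: 7 + 9 + 6 = 22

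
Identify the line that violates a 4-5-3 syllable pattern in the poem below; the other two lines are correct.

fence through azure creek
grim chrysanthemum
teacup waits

Line 1

Line 1: fence (1), through (1), azure (2), creek (1) → 5 (expected 4)
Line 2: grim (1), chrysanthemum (4) → 5 ✓
Line 3: teacup (2), waits (1) → 3 ✓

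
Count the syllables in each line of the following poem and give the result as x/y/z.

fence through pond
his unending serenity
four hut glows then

3/8/4

Line 1: fence(1) + through(1) + pond(1) = 3
Line 2: his(1) + unending(3) + serenity(4) = 8
Line 3: four(1) + hut(1) + glows(1) + then(1) = 4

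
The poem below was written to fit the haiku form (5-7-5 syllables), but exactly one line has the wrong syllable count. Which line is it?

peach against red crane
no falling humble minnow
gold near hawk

Line 1: "peach against red crane": 1+2+1+1 = 5 ✓
Line 2: "no falling humble minnow": 1+2+2+2 = 7 ✓
Line 3: "gold near hawk": 1+1+1 = 3 (expected 5)

The third line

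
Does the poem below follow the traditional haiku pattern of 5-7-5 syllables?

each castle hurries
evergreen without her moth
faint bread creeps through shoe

Yes

Line 1: "each castle hurries": 1+2+2 = 5 ✓
Line 2: "evergreen without her moth": 3+2+1+1 = 7 ✓
Line 3: "faint bread creeps through shoe": 1+1+1+1+1 = 5 ✓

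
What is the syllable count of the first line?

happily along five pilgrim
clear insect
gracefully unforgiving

The first line: happily(3) + along(2) + five(1) + pilgrim(2) = 8

8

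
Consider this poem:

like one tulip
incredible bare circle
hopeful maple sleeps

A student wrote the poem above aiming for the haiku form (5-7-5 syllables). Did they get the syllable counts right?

Line 1: like(1) + one(1) + tulip(2) = 4 (expected 5)
Line 2: incredible(4) + bare(1) + circle(2) = 7 ✓
Line 3: hopeful(2) + maple(2) + sleeps(1) = 5 ✓

No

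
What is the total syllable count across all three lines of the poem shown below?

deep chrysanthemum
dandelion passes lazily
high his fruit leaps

18

Line 1: "deep chrysanthemum": 1+4 = 5
Line 2: "dandelion passes lazily": 4+2+3 = 9
Line 3: "high his fruit leaps": 1+1+1+1 = 4
Total: 5 + 9 + 4 = 18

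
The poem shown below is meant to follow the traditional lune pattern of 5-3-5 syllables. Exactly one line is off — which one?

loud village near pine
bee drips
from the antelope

Line 1: loud (1), village (2), near (1), pine (1) → 5 ✓
Line 2: bee (1), drips (1) → 2 (expected 3)
Line 3: from (1), the (1), antelope (3) → 5 ✓

Line 2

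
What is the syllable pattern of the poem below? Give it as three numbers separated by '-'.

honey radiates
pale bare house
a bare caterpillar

5-3-6

Line 1: "honey radiates": 2+3 = 5
Line 2: "pale bare house": 1+1+1 = 3
Line 3: "a bare caterpillar": 1+1+4 = 6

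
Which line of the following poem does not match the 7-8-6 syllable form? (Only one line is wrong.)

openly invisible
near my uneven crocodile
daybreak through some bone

Line 3

Line 1: openly(3) + invisible(4) = 7 ✓
Line 2: near(1) + my(1) + uneven(3) + crocodile(3) = 8 ✓
Line 3: daybreak(2) + through(1) + some(1) + bone(1) = 5 (expected 6)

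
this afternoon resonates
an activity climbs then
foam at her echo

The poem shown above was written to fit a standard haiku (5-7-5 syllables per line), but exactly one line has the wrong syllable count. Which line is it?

The first line

Line 1: this (1), afternoon (3), resonates (3) → 7 (expected 5)
Line 2: an (1), activity (4), climbs (1), then (1) → 7 ✓
Line 3: foam (1), at (1), her (1), echo (2) → 5 ✓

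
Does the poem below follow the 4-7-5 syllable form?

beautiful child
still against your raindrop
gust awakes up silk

Line 1: beautiful (3), child (1) → 4 ✓
Line 2: still (1), against (2), your (1), raindrop (2) → 6 (expected 7)
Line 3: gust (1), awakes (2), up (1), silk (1) → 5 ✓

No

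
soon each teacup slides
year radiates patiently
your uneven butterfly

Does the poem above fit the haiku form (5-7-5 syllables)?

Line 1: soon(1) + each(1) + teacup(2) + slides(1) = 5 ✓
Line 2: year(1) + radiates(3) + patiently(3) = 7 ✓
Line 3: your(1) + uneven(3) + butterfly(3) = 7 (expected 5)

No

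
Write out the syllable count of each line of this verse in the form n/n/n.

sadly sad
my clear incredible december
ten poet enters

Line 1: "sadly sad": 2+1 = 3
Line 2: "my clear incredible december": 1+1+4+3 = 9
Line 3: "ten poet enters": 1+2+2 = 5

3/9/5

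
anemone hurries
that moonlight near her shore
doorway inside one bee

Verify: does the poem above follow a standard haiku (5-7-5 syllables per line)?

Line 1: anemone (4), hurries (2) → 6 (expected 5)
Line 2: that (1), moonlight (2), near (1), her (1), shore (1) → 6 (expected 7)
Line 3: doorway (2), inside (2), one (1), bee (1) → 6 (expected 5)

No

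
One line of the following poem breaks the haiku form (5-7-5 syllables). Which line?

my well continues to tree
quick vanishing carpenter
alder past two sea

The first line

Line 1: "my well continues to tree": 1+1+3+1+1 = 7 (expected 5)
Line 2: "quick vanishing carpenter": 1+3+3 = 7 ✓
Line 3: "alder past two sea": 2+1+1+1 = 5 ✓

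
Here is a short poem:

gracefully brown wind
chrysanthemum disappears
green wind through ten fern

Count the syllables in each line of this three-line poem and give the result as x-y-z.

Line 1: "gracefully brown wind": 3+1+1 = 5
Line 2: "chrysanthemum disappears": 4+3 = 7
Line 3: "green wind through ten fern": 1+1+1+1+1 = 5

5-7-5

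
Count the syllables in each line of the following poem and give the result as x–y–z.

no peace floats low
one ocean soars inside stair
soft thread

Line 1: no (1), peace (1), floats (1), low (1) → 4
Line 2: one (1), ocean (2), soars (1), inside (2), stair (1) → 7
Line 3: soft (1), thread (1) → 2

4–7–2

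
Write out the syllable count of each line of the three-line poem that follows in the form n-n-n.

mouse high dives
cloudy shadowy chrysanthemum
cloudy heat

3-9-3

Line 1: "mouse high dives": 1+1+1 = 3
Line 2: "cloudy shadowy chrysanthemum": 2+3+4 = 9
Line 3: "cloudy heat": 2+1 = 3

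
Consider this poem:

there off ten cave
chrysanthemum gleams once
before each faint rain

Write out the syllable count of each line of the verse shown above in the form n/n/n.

4/6/5

Line 1: there(1) + off(1) + ten(1) + cave(1) = 4
Line 2: chrysanthemum(4) + gleams(1) + once(1) = 6
Line 3: before(2) + each(1) + faint(1) + rain(1) = 5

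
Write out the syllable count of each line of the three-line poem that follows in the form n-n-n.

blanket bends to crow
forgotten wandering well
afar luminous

Line 1: blanket(2) + bends(1) + to(1) + crow(1) = 5
Line 2: forgotten(3) + wandering(3) + well(1) = 7
Line 3: afar(2) + luminous(3) = 5

5-7-5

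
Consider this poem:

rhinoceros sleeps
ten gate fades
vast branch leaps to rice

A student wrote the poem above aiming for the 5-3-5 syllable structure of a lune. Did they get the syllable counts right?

Line 1: "rhinoceros sleeps": 4+1 = 5 ✓
Line 2: "ten gate fades": 1+1+1 = 3 ✓
Line 3: "vast branch leaps to rice": 1+1+1+1+1 = 5 ✓

Yes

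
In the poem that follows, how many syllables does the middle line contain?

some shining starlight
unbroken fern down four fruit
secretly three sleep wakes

7

The middle line: "unbroken fern down four fruit": 3+1+1+1+1 = 7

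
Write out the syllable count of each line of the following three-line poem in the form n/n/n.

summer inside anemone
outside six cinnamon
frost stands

Line 1: summer(2) + inside(2) + anemone(4) = 8
Line 2: outside(2) + six(1) + cinnamon(3) = 6
Line 3: frost(1) + stands(1) = 2

8/6/2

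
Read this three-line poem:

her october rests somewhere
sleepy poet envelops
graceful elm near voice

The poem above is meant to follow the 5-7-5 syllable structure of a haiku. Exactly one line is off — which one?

The first line

Line 1: her (1), october (3), rests (1), somewhere (2) → 7 (expected 5)
Line 2: sleepy (2), poet (2), envelops (3) → 7 ✓
Line 3: graceful (2), elm (1), near (1), voice (1) → 5 ✓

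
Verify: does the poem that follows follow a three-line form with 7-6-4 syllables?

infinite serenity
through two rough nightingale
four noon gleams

No

Line 1: infinite (3), serenity (4) → 7 ✓
Line 2: through (1), two (1), rough (1), nightingale (3) → 6 ✓
Line 3: four (1), noon (1), gleams (1) → 3 (expected 4)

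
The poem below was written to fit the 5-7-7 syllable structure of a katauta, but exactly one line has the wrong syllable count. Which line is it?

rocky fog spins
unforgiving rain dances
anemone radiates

The first line

Line 1: rocky (2), fog (1), spins (1) → 4 (expected 5)
Line 2: unforgiving (4), rain (1), dances (2) → 7 ✓
Line 3: anemone (4), radiates (3) → 7 ✓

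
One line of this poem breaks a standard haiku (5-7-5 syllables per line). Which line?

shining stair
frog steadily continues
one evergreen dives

Line 1

Line 1: shining (2), stair (1) → 3 (expected 5)
Line 2: frog (1), steadily (3), continues (3) → 7 ✓
Line 3: one (1), evergreen (3), dives (1) → 5 ✓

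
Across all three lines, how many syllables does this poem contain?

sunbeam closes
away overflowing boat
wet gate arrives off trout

Line 1: sunbeam (2), closes (2) → 4
Line 2: away (2), overflowing (4), boat (1) → 7
Line 3: wet (1), gate (1), arrives (2), off (1), trout (1) → 6
Total: 4 + 7 + 6 = 17

17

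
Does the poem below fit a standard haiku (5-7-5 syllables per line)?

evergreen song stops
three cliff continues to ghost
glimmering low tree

Yes

Line 1: evergreen (3), song (1), stops (1) → 5 ✓
Line 2: three (1), cliff (1), continues (3), to (1), ghost (1) → 7 ✓
Line 3: glimmering (3), low (1), tree (1) → 5 ✓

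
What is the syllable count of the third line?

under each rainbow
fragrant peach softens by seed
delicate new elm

The third line: delicate(3) + new(1) + elm(1) = 5

5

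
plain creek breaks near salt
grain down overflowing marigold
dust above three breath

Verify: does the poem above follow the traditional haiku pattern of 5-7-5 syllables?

Line 1: plain(1) + creek(1) + breaks(1) + near(1) + salt(1) = 5 ✓
Line 2: grain(1) + down(1) + overflowing(4) + marigold(3) = 9 (expected 7)
Line 3: dust(1) + above(2) + three(1) + breath(1) = 5 ✓

No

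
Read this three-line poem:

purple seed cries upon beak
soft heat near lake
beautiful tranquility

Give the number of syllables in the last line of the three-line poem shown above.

The last line: beautiful(3) + tranquility(4) = 7

7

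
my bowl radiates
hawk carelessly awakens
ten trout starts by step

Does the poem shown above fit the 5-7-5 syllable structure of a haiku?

Yes

Line 1: my (1), bowl (1), radiates (3) → 5 ✓
Line 2: hawk (1), carelessly (3), awakens (3) → 7 ✓
Line 3: ten (1), trout (1), starts (1), by (1), step (1) → 5 ✓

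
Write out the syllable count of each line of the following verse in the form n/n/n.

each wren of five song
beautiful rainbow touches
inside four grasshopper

Line 1: each(1) + wren(1) + of(1) + five(1) + song(1) = 5
Line 2: beautiful(3) + rainbow(2) + touches(2) = 7
Line 3: inside(2) + four(1) + grasshopper(3) = 6

5/7/6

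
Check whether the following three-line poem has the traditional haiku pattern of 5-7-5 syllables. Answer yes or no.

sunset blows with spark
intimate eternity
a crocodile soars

Line 1: "sunset blows with spark": 2+1+1+1 = 5 ✓
Line 2: "intimate eternity": 3+4 = 7 ✓
Line 3: "a crocodile soars": 1+3+1 = 5 ✓

Yes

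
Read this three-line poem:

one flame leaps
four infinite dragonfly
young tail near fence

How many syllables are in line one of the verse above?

3

Line one: "one flame leaps": 1+1+1 = 3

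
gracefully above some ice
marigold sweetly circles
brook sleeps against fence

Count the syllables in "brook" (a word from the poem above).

1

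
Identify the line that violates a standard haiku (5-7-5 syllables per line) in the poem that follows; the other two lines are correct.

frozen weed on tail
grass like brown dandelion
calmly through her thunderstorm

Line 1: frozen(2) + weed(1) + on(1) + tail(1) = 5 ✓
Line 2: grass(1) + like(1) + brown(1) + dandelion(4) = 7 ✓
Line 3: calmly(2) + through(1) + her(1) + thunderstorm(3) = 7 (expected 5)

Line 3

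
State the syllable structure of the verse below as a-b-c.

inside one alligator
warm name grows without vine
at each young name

Line 1: inside(2) + one(1) + alligator(4) = 7
Line 2: warm(1) + name(1) + grows(1) + without(2) + vine(1) = 6
Line 3: at(1) + each(1) + young(1) + name(1) = 4

7-6-4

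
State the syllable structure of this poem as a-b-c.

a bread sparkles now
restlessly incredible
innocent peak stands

Line 1: a (1), bread (1), sparkles (2), now (1) → 5
Line 2: restlessly (3), incredible (4) → 7
Line 3: innocent (3), peak (1), stands (1) → 5

5-7-5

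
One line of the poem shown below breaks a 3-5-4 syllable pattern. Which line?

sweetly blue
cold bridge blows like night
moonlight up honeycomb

Line 1: "sweetly blue": 2+1 = 3 ✓
Line 2: "cold bridge blows like night": 1+1+1+1+1 = 5 ✓
Line 3: "moonlight up honeycomb": 2+1+3 = 6 (expected 4)

The third line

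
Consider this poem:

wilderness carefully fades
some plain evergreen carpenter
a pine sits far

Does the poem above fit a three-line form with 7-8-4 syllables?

Line 1: "wilderness carefully fades": 3+3+1 = 7 ✓
Line 2: "some plain evergreen carpenter": 1+1+3+3 = 8 ✓
Line 3: "a pine sits far": 1+1+1+1 = 4 ✓

Yes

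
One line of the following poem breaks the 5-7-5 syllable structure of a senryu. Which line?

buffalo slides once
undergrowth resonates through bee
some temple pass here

The second line

Line 1: buffalo (3), slides (1), once (1) → 5 ✓
Line 2: undergrowth (3), resonates (3), through (1), bee (1) → 8 (expected 7)
Line 3: some (1), temple (2), pass (1), here (1) → 5 ✓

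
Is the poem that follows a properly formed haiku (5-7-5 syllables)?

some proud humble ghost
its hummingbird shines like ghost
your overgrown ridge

Yes

Line 1: some(1) + proud(1) + humble(2) + ghost(1) = 5 ✓
Line 2: its(1) + hummingbird(3) + shines(1) + like(1) + ghost(1) = 7 ✓
Line 3: your(1) + overgrown(3) + ridge(1) = 5 ✓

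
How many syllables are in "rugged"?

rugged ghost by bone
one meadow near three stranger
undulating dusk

"rugged" has 2 syllables.

2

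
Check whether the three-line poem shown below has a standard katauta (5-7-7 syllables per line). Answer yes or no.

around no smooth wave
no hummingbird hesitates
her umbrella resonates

Line 1: around(2) + no(1) + smooth(1) + wave(1) = 5 ✓
Line 2: no(1) + hummingbird(3) + hesitates(3) = 7 ✓
Line 3: her(1) + umbrella(3) + resonates(3) = 7 ✓

Yes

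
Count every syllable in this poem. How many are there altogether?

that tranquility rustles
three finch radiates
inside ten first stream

Line 1: that (1), tranquility (4), rustles (2) → 7
Line 2: three (1), finch (1), radiates (3) → 5
Line 3: inside (2), ten (1), first (1), stream (1) → 5
Total: 7 + 5 + 5 = 17

17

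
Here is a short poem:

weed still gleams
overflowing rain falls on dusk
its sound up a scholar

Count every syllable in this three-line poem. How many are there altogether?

Line 1: weed (1), still (1), gleams (1) → 3
Line 2: overflowing (4), rain (1), falls (1), on (1), dusk (1) → 8
Line 3: its (1), sound (1), up (1), a (1), scholar (2) → 6
Total: 3 + 8 + 6 = 17

17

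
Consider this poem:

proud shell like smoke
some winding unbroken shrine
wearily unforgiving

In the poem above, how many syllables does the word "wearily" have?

3

"wearily" has 3 syllables.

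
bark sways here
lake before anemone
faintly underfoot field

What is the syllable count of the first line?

The first line: "bark sways here": 1+1+1 = 3

3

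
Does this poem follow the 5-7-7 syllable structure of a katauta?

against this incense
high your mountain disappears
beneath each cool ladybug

Yes

Line 1: "against this incense": 2+1+2 = 5 ✓
Line 2: "high your mountain disappears": 1+1+2+3 = 7 ✓
Line 3: "beneath each cool ladybug": 2+1+1+3 = 7 ✓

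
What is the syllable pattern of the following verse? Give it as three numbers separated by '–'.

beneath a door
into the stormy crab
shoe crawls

4–6–2

Line 1: beneath (2), a (1), door (1) → 4
Line 2: into (2), the (1), stormy (2), crab (1) → 6
Line 3: shoe (1), crawls (1) → 2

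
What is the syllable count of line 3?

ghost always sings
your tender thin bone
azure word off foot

Line 3: "azure word off foot": 2+1+1+1 = 5

5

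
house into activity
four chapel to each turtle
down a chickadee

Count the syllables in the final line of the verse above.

5

The final line: down (1), a (1), chickadee (3) → 5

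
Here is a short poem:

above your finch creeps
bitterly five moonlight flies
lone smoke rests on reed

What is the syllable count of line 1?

5

Line 1: above(2) + your(1) + finch(1) + creeps(1) = 5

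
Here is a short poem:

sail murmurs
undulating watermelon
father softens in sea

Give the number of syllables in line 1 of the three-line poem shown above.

Line 1: sail(1) + murmurs(2) = 3

3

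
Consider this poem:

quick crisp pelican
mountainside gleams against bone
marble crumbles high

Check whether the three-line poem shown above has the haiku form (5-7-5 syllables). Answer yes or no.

Line 1: quick (1), crisp (1), pelican (3) → 5 ✓
Line 2: mountainside (3), gleams (1), against (2), bone (1) → 7 ✓
Line 3: marble (2), crumbles (2), high (1) → 5 ✓

Yes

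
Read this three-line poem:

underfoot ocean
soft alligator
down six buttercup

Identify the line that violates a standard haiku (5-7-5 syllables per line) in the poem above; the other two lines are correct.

Line 1: "underfoot ocean": 3+2 = 5 ✓
Line 2: "soft alligator": 1+4 = 5 (expected 7)
Line 3: "down six buttercup": 1+1+3 = 5 ✓

Line 2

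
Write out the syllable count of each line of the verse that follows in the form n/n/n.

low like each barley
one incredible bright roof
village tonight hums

5/7/5

Line 1: low (1), like (1), each (1), barley (2) → 5
Line 2: one (1), incredible (4), bright (1), roof (1) → 7
Line 3: village (2), tonight (2), hums (1) → 5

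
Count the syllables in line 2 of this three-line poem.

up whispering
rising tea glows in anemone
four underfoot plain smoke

9

Line 2: rising(2) + tea(1) + glows(1) + in(1) + anemone(4) = 9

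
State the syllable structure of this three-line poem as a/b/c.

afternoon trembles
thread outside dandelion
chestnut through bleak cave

Line 1: afternoon (3), trembles (2) → 5
Line 2: thread (1), outside (2), dandelion (4) → 7
Line 3: chestnut (2), through (1), bleak (1), cave (1) → 5

5/7/5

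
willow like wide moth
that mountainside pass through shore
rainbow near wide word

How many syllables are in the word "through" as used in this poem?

"through" has 1 syllable.

1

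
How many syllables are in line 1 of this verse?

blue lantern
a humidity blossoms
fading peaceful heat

Line 1: blue(1) + lantern(2) = 3

3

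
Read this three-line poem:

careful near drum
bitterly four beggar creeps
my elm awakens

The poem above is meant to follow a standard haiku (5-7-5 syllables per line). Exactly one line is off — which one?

The first line

Line 1: careful(2) + near(1) + drum(1) = 4 (expected 5)
Line 2: bitterly(3) + four(1) + beggar(2) + creeps(1) = 7 ✓
Line 3: my(1) + elm(1) + awakens(3) = 5 ✓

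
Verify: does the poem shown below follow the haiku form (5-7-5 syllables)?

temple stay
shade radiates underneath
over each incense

Line 1: temple(2) + stay(1) = 3 (expected 5)
Line 2: shade(1) + radiates(3) + underneath(3) = 7 ✓
Line 3: over(2) + each(1) + incense(2) = 5 ✓

No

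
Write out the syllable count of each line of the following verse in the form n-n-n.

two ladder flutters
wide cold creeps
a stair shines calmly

5-3-5

Line 1: two(1) + ladder(2) + flutters(2) = 5
Line 2: wide(1) + cold(1) + creeps(1) = 3
Line 3: a(1) + stair(1) + shines(1) + calmly(2) = 5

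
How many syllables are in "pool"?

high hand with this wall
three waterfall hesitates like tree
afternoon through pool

1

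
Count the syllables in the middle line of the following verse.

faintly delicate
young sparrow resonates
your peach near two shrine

6

The middle line: young (1), sparrow (2), resonates (3) → 6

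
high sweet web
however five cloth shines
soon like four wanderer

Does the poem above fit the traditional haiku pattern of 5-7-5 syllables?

No

Line 1: high(1) + sweet(1) + web(1) = 3 (expected 5)
Line 2: however(3) + five(1) + cloth(1) + shines(1) = 6 (expected 7)
Line 3: soon(1) + like(1) + four(1) + wanderer(3) = 6 (expected 5)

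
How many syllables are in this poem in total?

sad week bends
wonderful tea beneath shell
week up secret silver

16

Line 1: "sad week bends": 1+1+1 = 3
Line 2: "wonderful tea beneath shell": 3+1+2+1 = 7
Line 3: "week up secret silver": 1+1+2+2 = 6
Total: 3 + 7 + 6 = 16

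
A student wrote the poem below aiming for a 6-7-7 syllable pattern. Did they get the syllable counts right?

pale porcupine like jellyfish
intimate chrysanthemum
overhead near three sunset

No

Line 1: pale(1) + porcupine(3) + like(1) + jellyfish(3) = 8 (expected 6)
Line 2: intimate(3) + chrysanthemum(4) = 7 ✓
Line 3: overhead(3) + near(1) + three(1) + sunset(2) = 7 ✓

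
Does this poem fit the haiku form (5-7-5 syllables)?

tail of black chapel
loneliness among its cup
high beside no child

Line 1: "tail of black chapel": 1+1+1+2 = 5 ✓
Line 2: "loneliness among its cup": 3+2+1+1 = 7 ✓
Line 3: "high beside no child": 1+2+1+1 = 5 ✓

Yes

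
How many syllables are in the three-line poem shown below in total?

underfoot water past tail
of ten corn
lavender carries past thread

Line 1: underfoot(3) + water(2) + past(1) + tail(1) = 7
Line 2: of(1) + ten(1) + corn(1) = 3
Line 3: lavender(3) + carries(2) + past(1) + thread(1) = 7
Total: 7 + 3 + 7 = 17

17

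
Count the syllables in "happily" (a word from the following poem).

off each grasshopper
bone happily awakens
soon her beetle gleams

3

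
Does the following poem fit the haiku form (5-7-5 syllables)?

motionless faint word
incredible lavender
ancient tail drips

Line 1: "motionless faint word": 3+1+1 = 5 ✓
Line 2: "incredible lavender": 4+3 = 7 ✓
Line 3: "ancient tail drips": 2+1+1 = 4 (expected 5)

No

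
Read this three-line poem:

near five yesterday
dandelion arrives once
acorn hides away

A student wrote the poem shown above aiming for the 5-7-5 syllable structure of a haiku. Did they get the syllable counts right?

Yes

Line 1: near (1), five (1), yesterday (3) → 5 ✓
Line 2: dandelion (4), arrives (2), once (1) → 7 ✓
Line 3: acorn (2), hides (1), away (2) → 5 ✓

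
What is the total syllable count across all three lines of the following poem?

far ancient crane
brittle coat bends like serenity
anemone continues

20

Line 1: far (1), ancient (2), crane (1) → 4
Line 2: brittle (2), coat (1), bends (1), like (1), serenity (4) → 9
Line 3: anemone (4), continues (3) → 7
Total: 4 + 9 + 7 = 20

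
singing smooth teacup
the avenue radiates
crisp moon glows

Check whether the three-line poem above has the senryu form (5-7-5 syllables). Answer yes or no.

No

Line 1: singing (2), smooth (1), teacup (2) → 5 ✓
Line 2: the (1), avenue (3), radiates (3) → 7 ✓
Line 3: crisp (1), moon (1), glows (1) → 3 (expected 5)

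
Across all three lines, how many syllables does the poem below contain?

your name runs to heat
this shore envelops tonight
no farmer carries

Line 1: your (1), name (1), runs (1), to (1), heat (1) → 5
Line 2: this (1), shore (1), envelops (3), tonight (2) → 7
Line 3: no (1), farmer (2), carries (2) → 5
Total: 5 + 7 + 5 = 17

17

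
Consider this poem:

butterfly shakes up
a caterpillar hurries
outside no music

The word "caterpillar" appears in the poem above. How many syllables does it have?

4

"caterpillar" has 4 syllables.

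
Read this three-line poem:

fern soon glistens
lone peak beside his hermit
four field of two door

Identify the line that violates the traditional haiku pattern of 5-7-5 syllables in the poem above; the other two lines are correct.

Line 1

Line 1: fern(1) + soon(1) + glistens(2) = 4 (expected 5)
Line 2: lone(1) + peak(1) + beside(2) + his(1) + hermit(2) = 7 ✓
Line 3: four(1) + field(1) + of(1) + two(1) + door(1) = 5 ✓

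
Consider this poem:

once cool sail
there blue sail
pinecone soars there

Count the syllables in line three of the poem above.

4

Line three: "pinecone soars there": 2+1+1 = 4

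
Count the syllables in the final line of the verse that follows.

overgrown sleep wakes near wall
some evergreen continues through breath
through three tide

The final line: through (1), three (1), tide (1) → 3

3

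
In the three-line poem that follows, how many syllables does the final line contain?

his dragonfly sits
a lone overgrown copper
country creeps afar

5

The final line: country(2) + creeps(1) + afar(2) = 5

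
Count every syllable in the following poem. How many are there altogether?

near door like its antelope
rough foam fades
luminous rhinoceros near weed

Line 1: near (1), door (1), like (1), its (1), antelope (3) → 7
Line 2: rough (1), foam (1), fades (1) → 3
Line 3: luminous (3), rhinoceros (4), near (1), weed (1) → 9
Total: 7 + 3 + 9 = 19

19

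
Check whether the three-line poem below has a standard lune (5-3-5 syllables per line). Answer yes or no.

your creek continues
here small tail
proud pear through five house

Yes

Line 1: "your creek continues": 1+1+3 = 5 ✓
Line 2: "here small tail": 1+1+1 = 3 ✓
Line 3: "proud pear through five house": 1+1+1+1+1 = 5 ✓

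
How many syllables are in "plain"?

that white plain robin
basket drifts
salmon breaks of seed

"plain" has 1 syllable.

1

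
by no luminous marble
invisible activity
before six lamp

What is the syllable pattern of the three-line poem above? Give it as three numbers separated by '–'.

Line 1: "by no luminous marble": 1+1+3+2 = 7
Line 2: "invisible activity": 4+4 = 8
Line 3: "before six lamp": 2+1+1 = 4

7–8–4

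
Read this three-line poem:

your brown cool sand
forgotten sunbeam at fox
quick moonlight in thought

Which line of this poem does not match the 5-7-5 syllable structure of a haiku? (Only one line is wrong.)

Line 1

Line 1: your(1) + brown(1) + cool(1) + sand(1) = 4 (expected 5)
Line 2: forgotten(3) + sunbeam(2) + at(1) + fox(1) = 7 ✓
Line 3: quick(1) + moonlight(2) + in(1) + thought(1) = 5 ✓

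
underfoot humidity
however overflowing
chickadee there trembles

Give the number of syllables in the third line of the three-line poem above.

The third line: "chickadee there trembles": 3+1+2 = 6

6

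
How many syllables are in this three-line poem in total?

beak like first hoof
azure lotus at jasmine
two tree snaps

Line 1: beak(1) + like(1) + first(1) + hoof(1) = 4
Line 2: azure(2) + lotus(2) + at(1) + jasmine(2) = 7
Line 3: two(1) + tree(1) + snaps(1) = 3
Total: 4 + 7 + 3 = 14

14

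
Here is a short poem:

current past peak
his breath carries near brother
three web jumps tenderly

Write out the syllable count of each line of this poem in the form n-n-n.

4-7-6

Line 1: current(2) + past(1) + peak(1) = 4
Line 2: his(1) + breath(1) + carries(2) + near(1) + brother(2) = 7
Line 3: three(1) + web(1) + jumps(1) + tenderly(3) = 6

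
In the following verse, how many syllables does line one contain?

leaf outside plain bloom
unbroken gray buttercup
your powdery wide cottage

5

Line one: leaf (1), outside (2), plain (1), bloom (1) → 5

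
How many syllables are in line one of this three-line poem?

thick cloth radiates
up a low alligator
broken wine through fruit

5

Line one: thick(1) + cloth(1) + radiates(3) = 5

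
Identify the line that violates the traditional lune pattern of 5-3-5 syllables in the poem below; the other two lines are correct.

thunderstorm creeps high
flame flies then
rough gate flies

Line 1: "thunderstorm creeps high": 3+1+1 = 5 ✓
Line 2: "flame flies then": 1+1+1 = 3 ✓
Line 3: "rough gate flies": 1+1+1 = 3 (expected 5)

Line 3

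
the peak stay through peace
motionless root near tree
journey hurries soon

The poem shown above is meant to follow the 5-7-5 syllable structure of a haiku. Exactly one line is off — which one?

Line 1: the(1) + peak(1) + stay(1) + through(1) + peace(1) = 5 ✓
Line 2: motionless(3) + root(1) + near(1) + tree(1) = 6 (expected 7)
Line 3: journey(2) + hurries(2) + soon(1) = 5 ✓

The second line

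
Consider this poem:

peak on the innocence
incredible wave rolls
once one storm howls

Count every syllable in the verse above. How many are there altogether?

16

Line 1: "peak on the innocence": 1+1+1+3 = 6
Line 2: "incredible wave rolls": 4+1+1 = 6
Line 3: "once one storm howls": 1+1+1+1 = 4
Total: 6 + 6 + 4 = 16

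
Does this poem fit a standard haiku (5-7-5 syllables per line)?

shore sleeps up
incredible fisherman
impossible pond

No

Line 1: shore(1) + sleeps(1) + up(1) = 3 (expected 5)
Line 2: incredible(4) + fisherman(3) = 7 ✓
Line 3: impossible(4) + pond(1) = 5 ✓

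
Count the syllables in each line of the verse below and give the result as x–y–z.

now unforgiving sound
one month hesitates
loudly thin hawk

Line 1: now(1) + unforgiving(4) + sound(1) = 6
Line 2: one(1) + month(1) + hesitates(3) = 5
Line 3: loudly(2) + thin(1) + hawk(1) = 4

6–5–4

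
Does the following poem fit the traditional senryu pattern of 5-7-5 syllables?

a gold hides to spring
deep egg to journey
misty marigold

No

Line 1: a(1) + gold(1) + hides(1) + to(1) + spring(1) = 5 ✓
Line 2: deep(1) + egg(1) + to(1) + journey(2) = 5 (expected 7)
Line 3: misty(2) + marigold(3) = 5 ✓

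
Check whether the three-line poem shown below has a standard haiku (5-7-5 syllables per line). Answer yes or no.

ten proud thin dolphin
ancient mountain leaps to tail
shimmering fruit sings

Yes

Line 1: ten(1) + proud(1) + thin(1) + dolphin(2) = 5 ✓
Line 2: ancient(2) + mountain(2) + leaps(1) + to(1) + tail(1) = 7 ✓
Line 3: shimmering(3) + fruit(1) + sings(1) = 5 ✓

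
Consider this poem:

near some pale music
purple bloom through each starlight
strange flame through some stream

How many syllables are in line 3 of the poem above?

5

Line 3: strange (1), flame (1), through (1), some (1), stream (1) → 5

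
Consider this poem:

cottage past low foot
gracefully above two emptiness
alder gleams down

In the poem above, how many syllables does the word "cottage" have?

"cottage" has 2 syllables.

2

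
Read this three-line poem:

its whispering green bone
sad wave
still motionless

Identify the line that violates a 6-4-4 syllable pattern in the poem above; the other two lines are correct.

Line 2

Line 1: "its whispering green bone": 1+3+1+1 = 6 ✓
Line 2: "sad wave": 1+1 = 2 (expected 4)
Line 3: "still motionless": 1+3 = 4 ✓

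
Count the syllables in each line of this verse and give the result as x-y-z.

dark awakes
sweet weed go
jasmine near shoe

Line 1: "dark awakes": 1+2 = 3
Line 2: "sweet weed go": 1+1+1 = 3
Line 3: "jasmine near shoe": 2+1+1 = 4

3-3-4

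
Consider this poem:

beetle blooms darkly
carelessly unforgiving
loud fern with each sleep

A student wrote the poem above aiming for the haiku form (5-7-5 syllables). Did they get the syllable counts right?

Yes

Line 1: "beetle blooms darkly": 2+1+2 = 5 ✓
Line 2: "carelessly unforgiving": 3+4 = 7 ✓
Line 3: "loud fern with each sleep": 1+1+1+1+1 = 5 ✓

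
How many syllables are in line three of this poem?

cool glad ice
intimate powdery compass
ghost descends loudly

5

Line three: "ghost descends loudly": 1+2+2 = 5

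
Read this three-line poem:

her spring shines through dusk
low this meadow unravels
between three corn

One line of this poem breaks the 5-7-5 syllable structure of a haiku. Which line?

Line 1: her (1), spring (1), shines (1), through (1), dusk (1) → 5 ✓
Line 2: low (1), this (1), meadow (2), unravels (3) → 7 ✓
Line 3: between (2), three (1), corn (1) → 4 (expected 5)

Line 3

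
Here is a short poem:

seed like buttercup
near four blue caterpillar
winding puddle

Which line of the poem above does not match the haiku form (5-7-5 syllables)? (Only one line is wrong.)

The third line

Line 1: seed(1) + like(1) + buttercup(3) = 5 ✓
Line 2: near(1) + four(1) + blue(1) + caterpillar(4) = 7 ✓
Line 3: winding(2) + puddle(2) = 4 (expected 5)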